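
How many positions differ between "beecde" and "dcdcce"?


Comparing "beecde" and "dcdcce" position by position:
  Position 0: 'b' vs 'd' => DIFFER
  Position 1: 'e' vs 'c' => DIFFER
  Position 2: 'e' vs 'd' => DIFFER
  Position 3: 'c' vs 'c' => same
  Position 4: 'd' vs 'c' => DIFFER
  Position 5: 'e' vs 'e' => same
Positions that differ: 4

4


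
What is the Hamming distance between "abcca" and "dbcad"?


Comparing "abcca" and "dbcad" position by position:
  Position 0: 'a' vs 'd' => differ
  Position 1: 'b' vs 'b' => same
  Position 2: 'c' vs 'c' => same
  Position 3: 'c' vs 'a' => differ
  Position 4: 'a' vs 'd' => differ
Total differences (Hamming distance): 3

3


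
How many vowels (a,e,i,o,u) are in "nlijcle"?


Input: nlijcle
Checking each character:
  'n' at position 0: consonant
  'l' at position 1: consonant
  'i' at position 2: vowel (running total: 1)
  'j' at position 3: consonant
  'c' at position 4: consonant
  'l' at position 5: consonant
  'e' at position 6: vowel (running total: 2)
Total vowels: 2

2


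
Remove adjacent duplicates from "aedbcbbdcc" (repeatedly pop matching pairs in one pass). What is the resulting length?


Input: aedbcbbdcc
Stack-based adjacent duplicate removal:
  Read 'a': push. Stack: a
  Read 'e': push. Stack: ae
  Read 'd': push. Stack: aed
  Read 'b': push. Stack: aedb
  Read 'c': push. Stack: aedbc
  Read 'b': push. Stack: aedbcb
  Read 'b': matches stack top 'b' => pop. Stack: aedbc
  Read 'd': push. Stack: aedbcd
  Read 'c': push. Stack: aedbcdc
  Read 'c': matches stack top 'c' => pop. Stack: aedbcd
Final stack: "aedbcd" (length 6)

6


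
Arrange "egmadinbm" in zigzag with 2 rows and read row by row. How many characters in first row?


Zigzag "egmadinbm" into 2 rows:
Placing characters:
  'e' => row 0
  'g' => row 1
  'm' => row 0
  'a' => row 1
  'd' => row 0
  'i' => row 1
  'n' => row 0
  'b' => row 1
  'm' => row 0
Rows:
  Row 0: "emdnm"
  Row 1: "gaib"
First row length: 5

5


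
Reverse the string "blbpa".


Input: blbpa
Reading characters right to left:
  Position 4: 'a'
  Position 3: 'p'
  Position 2: 'b'
  Position 1: 'l'
  Position 0: 'b'
Reversed: apblb

apblb


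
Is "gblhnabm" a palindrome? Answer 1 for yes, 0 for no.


Input: gblhnabm
Reversed: mbanhlbg
  Compare pos 0 ('g') with pos 7 ('m'): MISMATCH
  Compare pos 1 ('b') with pos 6 ('b'): match
  Compare pos 2 ('l') with pos 5 ('a'): MISMATCH
  Compare pos 3 ('h') with pos 4 ('n'): MISMATCH
Result: not a palindrome

0


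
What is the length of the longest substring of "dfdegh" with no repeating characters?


Input: "dfdegh"
Sliding window (track last position of each char):
  Position 0 ('d'): window [0,0] length 1 -- new best
  Position 1 ('f'): window [0,1] length 2 -- new best
  Position 2 ('d'): repeat (last at 0), move window start to 1
  Position 2 ('d'): window [1,2] length 2
  Position 3 ('e'): window [1,3] length 3 -- new best
  Position 4 ('g'): window [1,4] length 4 -- new best
  Position 5 ('h'): window [1,5] length 5 -- new best
Longest substring with no repeats: "fdegh" with length 5

5


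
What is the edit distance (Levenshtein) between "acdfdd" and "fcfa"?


Computing edit distance: "acdfdd" -> "fcfa"
DP table:
           f    c    f    a
      0    1    2    3    4
  a   1    1    2    3    3
  c   2    2    1    2    3
  d   3    3    2    2    3
  f   4    3    3    2    3
  d   5    4    4    3    3
  d   6    5    5    4    4
Edit distance = dp[6][4] = 4

4


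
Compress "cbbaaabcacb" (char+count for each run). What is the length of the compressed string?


Input: cbbaaabcacb
Runs:
  'c' x 1 => "c1"
  'b' x 2 => "b2"
  'a' x 3 => "a3"
  'b' x 1 => "b1"
  'c' x 1 => "c1"
  'a' x 1 => "a1"
  'c' x 1 => "c1"
  'b' x 1 => "b1"
Compressed: "c1b2a3b1c1a1c1b1"
Compressed length: 16

16


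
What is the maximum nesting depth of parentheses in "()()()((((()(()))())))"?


Input: "()()()((((()(()))())))"
Tracking depth:
  Position 0 '(': depth becomes 1
  Position 1 ')': depth becomes 0
  Position 2 '(': depth becomes 1
  Position 3 ')': depth becomes 0
  Position 4 '(': depth becomes 1
  Position 5 ')': depth becomes 0
  Position 6 '(': depth becomes 1
  Position 7 '(': depth becomes 2
  Position 8 '(': depth becomes 3
  Position 9 '(': depth becomes 4
  Position 10 '(': depth becomes 5
  Position 11 ')': depth becomes 4
  Position 12 '(': depth becomes 5
  Position 13 '(': depth becomes 6
  Position 14 ')': depth becomes 5
  Position 15 ')': depth becomes 4
  Position 16 ')': depth becomes 3
  Position 17 '(': depth becomes 4
  Position 18 ')': depth becomes 3
  Position 19 ')': depth becomes 2
  Position 20 ')': depth becomes 1
  Position 21 ')': depth becomes 0
Maximum depth reached: 6

6


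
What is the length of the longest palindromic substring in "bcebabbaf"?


Input: "bcebabbaf"
Checking substrings for palindromes:
  [4:8] "abba" (len 4) => palindrome
  [3:6] "bab" (len 3) => palindrome
  [5:7] "bb" (len 2) => palindrome
Longest palindromic substring: "abba" with length 4

4


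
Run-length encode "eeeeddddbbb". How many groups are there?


Input: eeeeddddbbb
Scanning for consecutive runs:
  Group 1: 'e' x 4 (positions 0-3)
  Group 2: 'd' x 4 (positions 4-7)
  Group 3: 'b' x 3 (positions 8-10)
Total groups: 3

3


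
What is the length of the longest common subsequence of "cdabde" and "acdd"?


LCS of "cdabde" and "acdd"
DP table:
           a    c    d    d
      0    0    0    0    0
  c   0    0    1    1    1
  d   0    0    1    2    2
  a   0    1    1    2    2
  b   0    1    1    2    2
  d   0    1    1    2    3
  e   0    1    1    2    3
LCS length = dp[6][4] = 3

3


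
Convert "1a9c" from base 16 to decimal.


Input: "1a9c" in base 16
Positional expansion:
  Digit '1' (value 1) x 16^3 = 4096
  Digit 'a' (value 10) x 16^2 = 2560
  Digit '9' (value 9) x 16^1 = 144
  Digit 'c' (value 12) x 16^0 = 12
Sum = 6812

6812


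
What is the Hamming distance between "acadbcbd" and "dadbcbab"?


Comparing "acadbcbd" and "dadbcbab" position by position:
  Position 0: 'a' vs 'd' => differ
  Position 1: 'c' vs 'a' => differ
  Position 2: 'a' vs 'd' => differ
  Position 3: 'd' vs 'b' => differ
  Position 4: 'b' vs 'c' => differ
  Position 5: 'c' vs 'b' => differ
  Position 6: 'b' vs 'a' => differ
  Position 7: 'd' vs 'b' => differ
Total differences (Hamming distance): 8

8


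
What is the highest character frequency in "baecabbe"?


Input: baecabbe
Character counts:
  'a': 2
  'b': 3
  'c': 1
  'e': 2
Maximum frequency: 3

3


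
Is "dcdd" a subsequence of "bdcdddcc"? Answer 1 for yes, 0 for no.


Check if "dcdd" is a subsequence of "bdcdddcc"
Greedy scan:
  Position 0 ('b'): no match needed
  Position 1 ('d'): matches sub[0] = 'd'
  Position 2 ('c'): matches sub[1] = 'c'
  Position 3 ('d'): matches sub[2] = 'd'
  Position 4 ('d'): matches sub[3] = 'd'
  Position 5 ('d'): no match needed
  Position 6 ('c'): no match needed
  Position 7 ('c'): no match needed
All 4 characters matched => is a subsequence

1


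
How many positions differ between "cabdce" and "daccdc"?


Comparing "cabdce" and "daccdc" position by position:
  Position 0: 'c' vs 'd' => DIFFER
  Position 1: 'a' vs 'a' => same
  Position 2: 'b' vs 'c' => DIFFER
  Position 3: 'd' vs 'c' => DIFFER
  Position 4: 'c' vs 'd' => DIFFER
  Position 5: 'e' vs 'c' => DIFFER
Positions that differ: 5

5


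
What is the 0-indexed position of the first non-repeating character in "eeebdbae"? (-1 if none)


Input: eeebdbae
Character frequencies:
  'a': 1
  'b': 2
  'd': 1
  'e': 4
Scanning left to right for freq == 1:
  Position 0 ('e'): freq=4, skip
  Position 1 ('e'): freq=4, skip
  Position 2 ('e'): freq=4, skip
  Position 3 ('b'): freq=2, skip
  Position 4 ('d'): unique! => answer = 4

4


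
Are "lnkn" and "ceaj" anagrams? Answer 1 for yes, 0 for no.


Strings: "lnkn", "ceaj"
Sorted first:  klnn
Sorted second: acej
Differ at position 0: 'k' vs 'a' => not anagrams

0


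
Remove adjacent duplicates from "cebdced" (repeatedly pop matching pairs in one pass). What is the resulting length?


Input: cebdced
Stack-based adjacent duplicate removal:
  Read 'c': push. Stack: c
  Read 'e': push. Stack: ce
  Read 'b': push. Stack: ceb
  Read 'd': push. Stack: cebd
  Read 'c': push. Stack: cebdc
  Read 'e': push. Stack: cebdce
  Read 'd': push. Stack: cebdced
Final stack: "cebdced" (length 7)

7


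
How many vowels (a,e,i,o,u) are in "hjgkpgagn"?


Input: hjgkpgagn
Checking each character:
  'h' at position 0: consonant
  'j' at position 1: consonant
  'g' at position 2: consonant
  'k' at position 3: consonant
  'p' at position 4: consonant
  'g' at position 5: consonant
  'a' at position 6: vowel (running total: 1)
  'g' at position 7: consonant
  'n' at position 8: consonant
Total vowels: 1

1


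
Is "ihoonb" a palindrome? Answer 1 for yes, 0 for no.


Input: ihoonb
Reversed: bnoohi
  Compare pos 0 ('i') with pos 5 ('b'): MISMATCH
  Compare pos 1 ('h') with pos 4 ('n'): MISMATCH
  Compare pos 2 ('o') with pos 3 ('o'): match
Result: not a palindrome

0


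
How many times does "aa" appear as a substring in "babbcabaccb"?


Searching for "aa" in "babbcabaccb"
Scanning each position:
  Position 0: "ba" => no
  Position 1: "ab" => no
  Position 2: "bb" => no
  Position 3: "bc" => no
  Position 4: "ca" => no
  Position 5: "ab" => no
  Position 6: "ba" => no
  Position 7: "ac" => no
  Position 8: "cc" => no
  Position 9: "cb" => no
Total occurrences: 0

0


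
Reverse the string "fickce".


Input: fickce
Reading characters right to left:
  Position 5: 'e'
  Position 4: 'c'
  Position 3: 'k'
  Position 2: 'c'
  Position 1: 'i'
  Position 0: 'f'
Reversed: eckcif

eckcif


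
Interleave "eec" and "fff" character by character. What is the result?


Interleaving "eec" and "fff":
  Position 0: 'e' from first, 'f' from second => "ef"
  Position 1: 'e' from first, 'f' from second => "ef"
  Position 2: 'c' from first, 'f' from second => "cf"
Result: efefcf

efefcf


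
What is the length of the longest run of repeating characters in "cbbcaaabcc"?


Input: "cbbcaaabcc"
Scanning for longest run:
  Position 1 ('b'): new char, reset run to 1
  Position 2 ('b'): continues run of 'b', length=2
  Position 3 ('c'): new char, reset run to 1
  Position 4 ('a'): new char, reset run to 1
  Position 5 ('a'): continues run of 'a', length=2
  Position 6 ('a'): continues run of 'a', length=3
  Position 7 ('b'): new char, reset run to 1
  Position 8 ('c'): new char, reset run to 1
  Position 9 ('c'): continues run of 'c', length=2
Longest run: 'a' with length 3

3


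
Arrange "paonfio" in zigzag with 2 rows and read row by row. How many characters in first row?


Zigzag "paonfio" into 2 rows:
Placing characters:
  'p' => row 0
  'a' => row 1
  'o' => row 0
  'n' => row 1
  'f' => row 0
  'i' => row 1
  'o' => row 0
Rows:
  Row 0: "pofo"
  Row 1: "ani"
First row length: 4

4


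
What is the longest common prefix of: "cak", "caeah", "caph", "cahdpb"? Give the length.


Words: cak, caeah, caph, cahdpb
  Position 0: all 'c' => match
  Position 1: all 'a' => match
  Position 2: ('k', 'e', 'p', 'h') => mismatch, stop
LCP = "ca" (length 2)

2


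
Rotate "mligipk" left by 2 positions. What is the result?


Input: "mligipk", rotate left by 2
First 2 characters: "ml"
Remaining characters: "igipk"
Concatenate remaining + first: "igipk" + "ml" = "igipkml"

igipkml


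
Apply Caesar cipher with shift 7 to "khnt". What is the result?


Caesar cipher: shift "khnt" by 7
  'k' (pos 10) + 7 = pos 17 = 'r'
  'h' (pos 7) + 7 = pos 14 = 'o'
  'n' (pos 13) + 7 = pos 20 = 'u'
  't' (pos 19) + 7 = pos 0 = 'a'
Result: roua

roua


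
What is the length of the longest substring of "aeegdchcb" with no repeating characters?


Input: "aeegdchcb"
Sliding window (track last position of each char):
  Position 0 ('a'): window [0,0] length 1 -- new best
  Position 1 ('e'): window [0,1] length 2 -- new best
  Position 2 ('e'): repeat (last at 1), move window start to 2
  Position 2 ('e'): window [2,2] length 1
  Position 3 ('g'): window [2,3] length 2
  Position 4 ('d'): window [2,4] length 3 -- new best
  Position 5 ('c'): window [2,5] length 4 -- new best
  Position 6 ('h'): window [2,6] length 5 -- new best
  Position 7 ('c'): repeat (last at 5), move window start to 6
  Position 7 ('c'): window [6,7] length 2
  Position 8 ('b'): window [6,8] length 3
Longest substring with no repeats: "egdch" with length 5

5


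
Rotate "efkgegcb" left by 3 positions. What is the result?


Input: "efkgegcb", rotate left by 3
First 3 characters: "efk"
Remaining characters: "gegcb"
Concatenate remaining + first: "gegcb" + "efk" = "gegcbefk"

gegcbefk


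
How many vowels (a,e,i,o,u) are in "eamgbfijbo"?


Input: eamgbfijbo
Checking each character:
  'e' at position 0: vowel (running total: 1)
  'a' at position 1: vowel (running total: 2)
  'm' at position 2: consonant
  'g' at position 3: consonant
  'b' at position 4: consonant
  'f' at position 5: consonant
  'i' at position 6: vowel (running total: 3)
  'j' at position 7: consonant
  'b' at position 8: consonant
  'o' at position 9: vowel (running total: 4)
Total vowels: 4

4


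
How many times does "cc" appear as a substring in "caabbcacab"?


Searching for "cc" in "caabbcacab"
Scanning each position:
  Position 0: "ca" => no
  Position 1: "aa" => no
  Position 2: "ab" => no
  Position 3: "bb" => no
  Position 4: "bc" => no
  Position 5: "ca" => no
  Position 6: "ac" => no
  Position 7: "ca" => no
  Position 8: "ab" => no
Total occurrences: 0

0


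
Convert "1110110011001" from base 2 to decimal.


Input: "1110110011001" in base 2
Positional expansion:
  Digit '1' (value 1) x 2^12 = 4096
  Digit '1' (value 1) x 2^11 = 2048
  Digit '1' (value 1) x 2^10 = 1024
  Digit '0' (value 0) x 2^9 = 0
  Digit '1' (value 1) x 2^8 = 256
  Digit '1' (value 1) x 2^7 = 128
  Digit '0' (value 0) x 2^6 = 0
  Digit '0' (value 0) x 2^5 = 0
  Digit '1' (value 1) x 2^4 = 16
  Digit '1' (value 1) x 2^3 = 8
  Digit '0' (value 0) x 2^2 = 0
  Digit '0' (value 0) x 2^1 = 0
  Digit '1' (value 1) x 2^0 = 1
Sum = 7577

7577


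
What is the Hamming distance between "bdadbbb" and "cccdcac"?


Comparing "bdadbbb" and "cccdcac" position by position:
  Position 0: 'b' vs 'c' => differ
  Position 1: 'd' vs 'c' => differ
  Position 2: 'a' vs 'c' => differ
  Position 3: 'd' vs 'd' => same
  Position 4: 'b' vs 'c' => differ
  Position 5: 'b' vs 'a' => differ
  Position 6: 'b' vs 'c' => differ
Total differences (Hamming distance): 6

6


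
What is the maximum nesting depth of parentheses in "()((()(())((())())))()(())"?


Input: "()((()(())((())())))()(())"
Tracking depth:
  Position 0 '(': depth becomes 1
  Position 1 ')': depth becomes 0
  Position 2 '(': depth becomes 1
  Position 3 '(': depth becomes 2
  Position 4 '(': depth becomes 3
  Position 5 ')': depth becomes 2
  Position 6 '(': depth becomes 3
  Position 7 '(': depth becomes 4
  Position 8 ')': depth becomes 3
  Position 9 ')': depth becomes 2
  Position 10 '(': depth becomes 3
  Position 11 '(': depth becomes 4
  Position 12 '(': depth becomes 5
  Position 13 ')': depth becomes 4
  Position 14 ')': depth becomes 3
  Position 15 '(': depth becomes 4
  Position 16 ')': depth becomes 3
  Position 17 ')': depth becomes 2
  Position 18 ')': depth becomes 1
  Position 19 ')': depth becomes 0
  Position 20 '(': depth becomes 1
  Position 21 ')': depth becomes 0
  Position 22 '(': depth becomes 1
  Position 23 '(': depth becomes 2
  Position 24 ')': depth becomes 1
  Position 25 ')': depth becomes 0
Maximum depth reached: 5

5


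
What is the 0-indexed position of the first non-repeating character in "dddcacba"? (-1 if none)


Input: dddcacba
Character frequencies:
  'a': 2
  'b': 1
  'c': 2
  'd': 3
Scanning left to right for freq == 1:
  Position 0 ('d'): freq=3, skip
  Position 1 ('d'): freq=3, skip
  Position 2 ('d'): freq=3, skip
  Position 3 ('c'): freq=2, skip
  Position 4 ('a'): freq=2, skip
  Position 5 ('c'): freq=2, skip
  Position 6 ('b'): unique! => answer = 6

6


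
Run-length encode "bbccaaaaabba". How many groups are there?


Input: bbccaaaaabba
Scanning for consecutive runs:
  Group 1: 'b' x 2 (positions 0-1)
  Group 2: 'c' x 2 (positions 2-3)
  Group 3: 'a' x 5 (positions 4-8)
  Group 4: 'b' x 2 (positions 9-10)
  Group 5: 'a' x 1 (positions 11-11)
Total groups: 5

5


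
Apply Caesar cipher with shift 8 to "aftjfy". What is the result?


Caesar cipher: shift "aftjfy" by 8
  'a' (pos 0) + 8 = pos 8 = 'i'
  'f' (pos 5) + 8 = pos 13 = 'n'
  't' (pos 19) + 8 = pos 1 = 'b'
  'j' (pos 9) + 8 = pos 17 = 'r'
  'f' (pos 5) + 8 = pos 13 = 'n'
  'y' (pos 24) + 8 = pos 6 = 'g'
Result: inbrng

inbrng


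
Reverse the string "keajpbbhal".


Input: keajpbbhal
Reading characters right to left:
  Position 9: 'l'
  Position 8: 'a'
  Position 7: 'h'
  Position 6: 'b'
  Position 5: 'b'
  Position 4: 'p'
  Position 3: 'j'
  Position 2: 'a'
  Position 1: 'e'
  Position 0: 'k'
Reversed: lahbbpjaek

lahbbpjaek


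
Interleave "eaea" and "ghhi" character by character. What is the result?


Interleaving "eaea" and "ghhi":
  Position 0: 'e' from first, 'g' from second => "eg"
  Position 1: 'a' from first, 'h' from second => "ah"
  Position 2: 'e' from first, 'h' from second => "eh"
  Position 3: 'a' from first, 'i' from second => "ai"
Result: egahehai

egahehai


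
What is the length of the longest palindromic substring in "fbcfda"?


Input: "fbcfda"
Checking substrings for palindromes:
  No multi-char palindromic substrings found
Longest palindromic substring: "f" with length 1

1


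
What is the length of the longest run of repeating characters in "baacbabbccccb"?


Input: "baacbabbccccb"
Scanning for longest run:
  Position 1 ('a'): new char, reset run to 1
  Position 2 ('a'): continues run of 'a', length=2
  Position 3 ('c'): new char, reset run to 1
  Position 4 ('b'): new char, reset run to 1
  Position 5 ('a'): new char, reset run to 1
  Position 6 ('b'): new char, reset run to 1
  Position 7 ('b'): continues run of 'b', length=2
  Position 8 ('c'): new char, reset run to 1
  Position 9 ('c'): continues run of 'c', length=2
  Position 10 ('c'): continues run of 'c', length=3
  Position 11 ('c'): continues run of 'c', length=4
  Position 12 ('b'): new char, reset run to 1
Longest run: 'c' with length 4

4


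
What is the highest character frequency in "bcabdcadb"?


Input: bcabdcadb
Character counts:
  'a': 2
  'b': 3
  'c': 2
  'd': 2
Maximum frequency: 3

3


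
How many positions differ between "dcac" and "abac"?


Comparing "dcac" and "abac" position by position:
  Position 0: 'd' vs 'a' => DIFFER
  Position 1: 'c' vs 'b' => DIFFER
  Position 2: 'a' vs 'a' => same
  Position 3: 'c' vs 'c' => same
Positions that differ: 2

2


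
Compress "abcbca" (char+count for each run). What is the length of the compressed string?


Input: abcbca
Runs:
  'a' x 1 => "a1"
  'b' x 1 => "b1"
  'c' x 1 => "c1"
  'b' x 1 => "b1"
  'c' x 1 => "c1"
  'a' x 1 => "a1"
Compressed: "a1b1c1b1c1a1"
Compressed length: 12

12


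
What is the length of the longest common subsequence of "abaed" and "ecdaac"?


LCS of "abaed" and "ecdaac"
DP table:
           e    c    d    a    a    c
      0    0    0    0    0    0    0
  a   0    0    0    0    1    1    1
  b   0    0    0    0    1    1    1
  a   0    0    0    0    1    2    2
  e   0    1    1    1    1    2    2
  d   0    1    1    2    2    2    2
LCS length = dp[5][6] = 2

2


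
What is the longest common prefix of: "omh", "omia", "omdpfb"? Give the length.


Words: omh, omia, omdpfb
  Position 0: all 'o' => match
  Position 1: all 'm' => match
  Position 2: ('h', 'i', 'd') => mismatch, stop
LCP = "om" (length 2)

2


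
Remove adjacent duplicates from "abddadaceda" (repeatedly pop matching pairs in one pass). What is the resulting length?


Input: abddadaceda
Stack-based adjacent duplicate removal:
  Read 'a': push. Stack: a
  Read 'b': push. Stack: ab
  Read 'd': push. Stack: abd
  Read 'd': matches stack top 'd' => pop. Stack: ab
  Read 'a': push. Stack: aba
  Read 'd': push. Stack: abad
  Read 'a': push. Stack: abada
  Read 'c': push. Stack: abadac
  Read 'e': push. Stack: abadace
  Read 'd': push. Stack: abadaced
  Read 'a': push. Stack: abadaceda
Final stack: "abadaceda" (length 9)

9


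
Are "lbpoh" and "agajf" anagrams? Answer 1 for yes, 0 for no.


Strings: "lbpoh", "agajf"
Sorted first:  bhlop
Sorted second: aafgj
Differ at position 0: 'b' vs 'a' => not anagrams

0


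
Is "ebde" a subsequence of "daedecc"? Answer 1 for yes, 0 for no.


Check if "ebde" is a subsequence of "daedecc"
Greedy scan:
  Position 0 ('d'): no match needed
  Position 1 ('a'): no match needed
  Position 2 ('e'): matches sub[0] = 'e'
  Position 3 ('d'): no match needed
  Position 4 ('e'): no match needed
  Position 5 ('c'): no match needed
  Position 6 ('c'): no match needed
Only matched 1/4 characters => not a subsequence

0


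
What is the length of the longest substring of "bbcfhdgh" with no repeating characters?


Input: "bbcfhdgh"
Sliding window (track last position of each char):
  Position 0 ('b'): window [0,0] length 1 -- new best
  Position 1 ('b'): repeat (last at 0), move window start to 1
  Position 1 ('b'): window [1,1] length 1
  Position 2 ('c'): window [1,2] length 2 -- new best
  Position 3 ('f'): window [1,3] length 3 -- new best
  Position 4 ('h'): window [1,4] length 4 -- new best
  Position 5 ('d'): window [1,5] length 5 -- new best
  Position 6 ('g'): window [1,6] length 6 -- new best
  Position 7 ('h'): repeat (last at 4), move window start to 5
  Position 7 ('h'): window [5,7] length 3
Longest substring with no repeats: "bcfhdg" with length 6

6


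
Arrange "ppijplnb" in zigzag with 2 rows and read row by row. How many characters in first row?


Zigzag "ppijplnb" into 2 rows:
Placing characters:
  'p' => row 0
  'p' => row 1
  'i' => row 0
  'j' => row 1
  'p' => row 0
  'l' => row 1
  'n' => row 0
  'b' => row 1
Rows:
  Row 0: "pipn"
  Row 1: "pjlb"
First row length: 4

4


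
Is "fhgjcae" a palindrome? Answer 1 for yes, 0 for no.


Input: fhgjcae
Reversed: eacjghf
  Compare pos 0 ('f') with pos 6 ('e'): MISMATCH
  Compare pos 1 ('h') with pos 5 ('a'): MISMATCH
  Compare pos 2 ('g') with pos 4 ('c'): MISMATCH
Result: not a palindrome

0


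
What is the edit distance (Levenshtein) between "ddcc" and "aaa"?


Computing edit distance: "ddcc" -> "aaa"
DP table:
           a    a    a
      0    1    2    3
  d   1    1    2    3
  d   2    2    2    3
  c   3    3    3    3
  c   4    4    4    4
Edit distance = dp[4][3] = 4

4


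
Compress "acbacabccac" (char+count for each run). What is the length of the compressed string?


Input: acbacabccac
Runs:
  'a' x 1 => "a1"
  'c' x 1 => "c1"
  'b' x 1 => "b1"
  'a' x 1 => "a1"
  'c' x 1 => "c1"
  'a' x 1 => "a1"
  'b' x 1 => "b1"
  'c' x 2 => "c2"
  'a' x 1 => "a1"
  'c' x 1 => "c1"
Compressed: "a1c1b1a1c1a1b1c2a1c1"
Compressed length: 20

20


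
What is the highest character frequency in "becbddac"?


Input: becbddac
Character counts:
  'a': 1
  'b': 2
  'c': 2
  'd': 2
  'e': 1
Maximum frequency: 2

2


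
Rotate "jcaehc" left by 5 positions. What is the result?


Input: "jcaehc", rotate left by 5
First 5 characters: "jcaeh"
Remaining characters: "c"
Concatenate remaining + first: "c" + "jcaeh" = "cjcaeh"

cjcaeh


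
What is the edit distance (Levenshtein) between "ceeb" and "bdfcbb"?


Computing edit distance: "ceeb" -> "bdfcbb"
DP table:
           b    d    f    c    b    b
      0    1    2    3    4    5    6
  c   1    1    2    3    3    4    5
  e   2    2    2    3    4    4    5
  e   3    3    3    3    4    5    5
  b   4    3    4    4    4    4    5
Edit distance = dp[4][6] = 5

5


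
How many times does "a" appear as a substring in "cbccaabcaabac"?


Searching for "a" in "cbccaabcaabac"
Scanning each position:
  Position 0: "c" => no
  Position 1: "b" => no
  Position 2: "c" => no
  Position 3: "c" => no
  Position 4: "a" => MATCH
  Position 5: "a" => MATCH
  Position 6: "b" => no
  Position 7: "c" => no
  Position 8: "a" => MATCH
  Position 9: "a" => MATCH
  Position 10: "b" => no
  Position 11: "a" => MATCH
  Position 12: "c" => no
Total occurrences: 5

5


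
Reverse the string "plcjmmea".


Input: plcjmmea
Reading characters right to left:
  Position 7: 'a'
  Position 6: 'e'
  Position 5: 'm'
  Position 4: 'm'
  Position 3: 'j'
  Position 2: 'c'
  Position 1: 'l'
  Position 0: 'p'
Reversed: aemmjclp

aemmjclp


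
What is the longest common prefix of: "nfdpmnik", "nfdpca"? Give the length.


Words: nfdpmnik, nfdpca
  Position 0: all 'n' => match
  Position 1: all 'f' => match
  Position 2: all 'd' => match
  Position 3: all 'p' => match
  Position 4: ('m', 'c') => mismatch, stop
LCP = "nfdp" (length 4)

4


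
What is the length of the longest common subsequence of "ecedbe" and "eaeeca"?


LCS of "ecedbe" and "eaeeca"
DP table:
           e    a    e    e    c    a
      0    0    0    0    0    0    0
  e   0    1    1    1    1    1    1
  c   0    1    1    1    1    2    2
  e   0    1    1    2    2    2    2
  d   0    1    1    2    2    2    2
  b   0    1    1    2    2    2    2
  e   0    1    1    2    3    3    3
LCS length = dp[6][6] = 3

3


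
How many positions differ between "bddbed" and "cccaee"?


Comparing "bddbed" and "cccaee" position by position:
  Position 0: 'b' vs 'c' => DIFFER
  Position 1: 'd' vs 'c' => DIFFER
  Position 2: 'd' vs 'c' => DIFFER
  Position 3: 'b' vs 'a' => DIFFER
  Position 4: 'e' vs 'e' => same
  Position 5: 'd' vs 'e' => DIFFER
Positions that differ: 5

5


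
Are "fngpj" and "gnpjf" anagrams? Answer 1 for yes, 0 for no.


Strings: "fngpj", "gnpjf"
Sorted first:  fgjnp
Sorted second: fgjnp
Sorted forms match => anagrams

1


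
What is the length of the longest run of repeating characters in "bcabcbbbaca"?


Input: "bcabcbbbaca"
Scanning for longest run:
  Position 1 ('c'): new char, reset run to 1
  Position 2 ('a'): new char, reset run to 1
  Position 3 ('b'): new char, reset run to 1
  Position 4 ('c'): new char, reset run to 1
  Position 5 ('b'): new char, reset run to 1
  Position 6 ('b'): continues run of 'b', length=2
  Position 7 ('b'): continues run of 'b', length=3
  Position 8 ('a'): new char, reset run to 1
  Position 9 ('c'): new char, reset run to 1
  Position 10 ('a'): new char, reset run to 1
Longest run: 'b' with length 3

3


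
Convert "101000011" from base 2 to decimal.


Input: "101000011" in base 2
Positional expansion:
  Digit '1' (value 1) x 2^8 = 256
  Digit '0' (value 0) x 2^7 = 0
  Digit '1' (value 1) x 2^6 = 64
  Digit '0' (value 0) x 2^5 = 0
  Digit '0' (value 0) x 2^4 = 0
  Digit '0' (value 0) x 2^3 = 0
  Digit '0' (value 0) x 2^2 = 0
  Digit '1' (value 1) x 2^1 = 2
  Digit '1' (value 1) x 2^0 = 1
Sum = 323

323


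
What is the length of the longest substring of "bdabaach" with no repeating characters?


Input: "bdabaach"
Sliding window (track last position of each char):
  Position 0 ('b'): window [0,0] length 1 -- new best
  Position 1 ('d'): window [0,1] length 2 -- new best
  Position 2 ('a'): window [0,2] length 3 -- new best
  Position 3 ('b'): repeat (last at 0), move window start to 1
  Position 3 ('b'): window [1,3] length 3
  Position 4 ('a'): repeat (last at 2), move window start to 3
  Position 4 ('a'): window [3,4] length 2
  Position 5 ('a'): repeat (last at 4), move window start to 5
  Position 5 ('a'): window [5,5] length 1
  Position 6 ('c'): window [5,6] length 2
  Position 7 ('h'): window [5,7] length 3
Longest substring with no repeats: "bda" with length 3

3


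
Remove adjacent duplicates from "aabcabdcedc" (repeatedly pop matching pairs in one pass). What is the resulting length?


Input: aabcabdcedc
Stack-based adjacent duplicate removal:
  Read 'a': push. Stack: a
  Read 'a': matches stack top 'a' => pop. Stack: (empty)
  Read 'b': push. Stack: b
  Read 'c': push. Stack: bc
  Read 'a': push. Stack: bca
  Read 'b': push. Stack: bcab
  Read 'd': push. Stack: bcabd
  Read 'c': push. Stack: bcabdc
  Read 'e': push. Stack: bcabdce
  Read 'd': push. Stack: bcabdced
  Read 'c': push. Stack: bcabdcedc
Final stack: "bcabdcedc" (length 9)

9


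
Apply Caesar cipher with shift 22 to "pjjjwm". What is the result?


Caesar cipher: shift "pjjjwm" by 22
  'p' (pos 15) + 22 = pos 11 = 'l'
  'j' (pos 9) + 22 = pos 5 = 'f'
  'j' (pos 9) + 22 = pos 5 = 'f'
  'j' (pos 9) + 22 = pos 5 = 'f'
  'w' (pos 22) + 22 = pos 18 = 's'
  'm' (pos 12) + 22 = pos 8 = 'i'
Result: lfffsi

lfffsi


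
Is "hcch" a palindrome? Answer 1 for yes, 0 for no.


Input: hcch
Reversed: hcch
  Compare pos 0 ('h') with pos 3 ('h'): match
  Compare pos 1 ('c') with pos 2 ('c'): match
Result: palindrome

1


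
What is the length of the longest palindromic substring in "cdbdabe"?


Input: "cdbdabe"
Checking substrings for palindromes:
  [1:4] "dbd" (len 3) => palindrome
Longest palindromic substring: "dbd" with length 3

3


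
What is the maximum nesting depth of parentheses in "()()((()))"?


Input: "()()((()))"
Tracking depth:
  Position 0 '(': depth becomes 1
  Position 1 ')': depth becomes 0
  Position 2 '(': depth becomes 1
  Position 3 ')': depth becomes 0
  Position 4 '(': depth becomes 1
  Position 5 '(': depth becomes 2
  Position 6 '(': depth becomes 3
  Position 7 ')': depth becomes 2
  Position 8 ')': depth becomes 1
  Position 9 ')': depth becomes 0
Maximum depth reached: 3

3


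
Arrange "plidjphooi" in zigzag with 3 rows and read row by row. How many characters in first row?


Zigzag "plidjphooi" into 3 rows:
Placing characters:
  'p' => row 0
  'l' => row 1
  'i' => row 2
  'd' => row 1
  'j' => row 0
  'p' => row 1
  'h' => row 2
  'o' => row 1
  'o' => row 0
  'i' => row 1
Rows:
  Row 0: "pjo"
  Row 1: "ldpoi"
  Row 2: "ih"
First row length: 3

3


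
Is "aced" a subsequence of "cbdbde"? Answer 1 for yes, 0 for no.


Check if "aced" is a subsequence of "cbdbde"
Greedy scan:
  Position 0 ('c'): no match needed
  Position 1 ('b'): no match needed
  Position 2 ('d'): no match needed
  Position 3 ('b'): no match needed
  Position 4 ('d'): no match needed
  Position 5 ('e'): no match needed
Only matched 0/4 characters => not a subsequence

0


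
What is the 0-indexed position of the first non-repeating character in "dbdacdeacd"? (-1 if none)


Input: dbdacdeacd
Character frequencies:
  'a': 2
  'b': 1
  'c': 2
  'd': 4
  'e': 1
Scanning left to right for freq == 1:
  Position 0 ('d'): freq=4, skip
  Position 1 ('b'): unique! => answer = 1

1


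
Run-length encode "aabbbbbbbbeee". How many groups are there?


Input: aabbbbbbbbeee
Scanning for consecutive runs:
  Group 1: 'a' x 2 (positions 0-1)
  Group 2: 'b' x 8 (positions 2-9)
  Group 3: 'e' x 3 (positions 10-12)
Total groups: 3

3


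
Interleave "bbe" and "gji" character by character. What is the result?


Interleaving "bbe" and "gji":
  Position 0: 'b' from first, 'g' from second => "bg"
  Position 1: 'b' from first, 'j' from second => "bj"
  Position 2: 'e' from first, 'i' from second => "ei"
Result: bgbjei

bgbjei


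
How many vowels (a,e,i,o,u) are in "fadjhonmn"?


Input: fadjhonmn
Checking each character:
  'f' at position 0: consonant
  'a' at position 1: vowel (running total: 1)
  'd' at position 2: consonant
  'j' at position 3: consonant
  'h' at position 4: consonant
  'o' at position 5: vowel (running total: 2)
  'n' at position 6: consonant
  'm' at position 7: consonant
  'n' at position 8: consonant
Total vowels: 2

2


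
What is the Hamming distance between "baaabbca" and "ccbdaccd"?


Comparing "baaabbca" and "ccbdaccd" position by position:
  Position 0: 'b' vs 'c' => differ
  Position 1: 'a' vs 'c' => differ
  Position 2: 'a' vs 'b' => differ
  Position 3: 'a' vs 'd' => differ
  Position 4: 'b' vs 'a' => differ
  Position 5: 'b' vs 'c' => differ
  Position 6: 'c' vs 'c' => same
  Position 7: 'a' vs 'd' => differ
Total differences (Hamming distance): 7

7


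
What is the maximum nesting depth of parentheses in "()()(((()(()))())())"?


Input: "()()(((()(()))())())"
Tracking depth:
  Position 0 '(': depth becomes 1
  Position 1 ')': depth becomes 0
  Position 2 '(': depth becomes 1
  Position 3 ')': depth becomes 0
  Position 4 '(': depth becomes 1
  Position 5 '(': depth becomes 2
  Position 6 '(': depth becomes 3
  Position 7 '(': depth becomes 4
  Position 8 ')': depth becomes 3
  Position 9 '(': depth becomes 4
  Position 10 '(': depth becomes 5
  Position 11 ')': depth becomes 4
  Position 12 ')': depth becomes 3
  Position 13 ')': depth becomes 2
  Position 14 '(': depth becomes 3
  Position 15 ')': depth becomes 2
  Position 16 ')': depth becomes 1
  Position 17 '(': depth becomes 2
  Position 18 ')': depth becomes 1
  Position 19 ')': depth becomes 0
Maximum depth reached: 5

5


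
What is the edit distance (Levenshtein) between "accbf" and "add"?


Computing edit distance: "accbf" -> "add"
DP table:
           a    d    d
      0    1    2    3
  a   1    0    1    2
  c   2    1    1    2
  c   3    2    2    2
  b   4    3    3    3
  f   5    4    4    4
Edit distance = dp[5][3] = 4

4


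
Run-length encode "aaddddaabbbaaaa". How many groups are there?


Input: aaddddaabbbaaaa
Scanning for consecutive runs:
  Group 1: 'a' x 2 (positions 0-1)
  Group 2: 'd' x 4 (positions 2-5)
  Group 3: 'a' x 2 (positions 6-7)
  Group 4: 'b' x 3 (positions 8-10)
  Group 5: 'a' x 4 (positions 11-14)
Total groups: 5

5


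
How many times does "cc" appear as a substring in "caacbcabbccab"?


Searching for "cc" in "caacbcabbccab"
Scanning each position:
  Position 0: "ca" => no
  Position 1: "aa" => no
  Position 2: "ac" => no
  Position 3: "cb" => no
  Position 4: "bc" => no
  Position 5: "ca" => no
  Position 6: "ab" => no
  Position 7: "bb" => no
  Position 8: "bc" => no
  Position 9: "cc" => MATCH
  Position 10: "ca" => no
  Position 11: "ab" => no
Total occurrences: 1

1


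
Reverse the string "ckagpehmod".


Input: ckagpehmod
Reading characters right to left:
  Position 9: 'd'
  Position 8: 'o'
  Position 7: 'm'
  Position 6: 'h'
  Position 5: 'e'
  Position 4: 'p'
  Position 3: 'g'
  Position 2: 'a'
  Position 1: 'k'
  Position 0: 'c'
Reversed: domhepgakc

domhepgakc


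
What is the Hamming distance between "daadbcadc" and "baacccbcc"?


Comparing "daadbcadc" and "baacccbcc" position by position:
  Position 0: 'd' vs 'b' => differ
  Position 1: 'a' vs 'a' => same
  Position 2: 'a' vs 'a' => same
  Position 3: 'd' vs 'c' => differ
  Position 4: 'b' vs 'c' => differ
  Position 5: 'c' vs 'c' => same
  Position 6: 'a' vs 'b' => differ
  Position 7: 'd' vs 'c' => differ
  Position 8: 'c' vs 'c' => same
Total differences (Hamming distance): 5

5


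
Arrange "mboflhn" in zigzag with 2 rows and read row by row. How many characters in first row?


Zigzag "mboflhn" into 2 rows:
Placing characters:
  'm' => row 0
  'b' => row 1
  'o' => row 0
  'f' => row 1
  'l' => row 0
  'h' => row 1
  'n' => row 0
Rows:
  Row 0: "moln"
  Row 1: "bfh"
First row length: 4

4


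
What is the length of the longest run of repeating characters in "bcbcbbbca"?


Input: "bcbcbbbca"
Scanning for longest run:
  Position 1 ('c'): new char, reset run to 1
  Position 2 ('b'): new char, reset run to 1
  Position 3 ('c'): new char, reset run to 1
  Position 4 ('b'): new char, reset run to 1
  Position 5 ('b'): continues run of 'b', length=2
  Position 6 ('b'): continues run of 'b', length=3
  Position 7 ('c'): new char, reset run to 1
  Position 8 ('a'): new char, reset run to 1
Longest run: 'b' with length 3

3


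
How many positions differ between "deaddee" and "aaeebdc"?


Comparing "deaddee" and "aaeebdc" position by position:
  Position 0: 'd' vs 'a' => DIFFER
  Position 1: 'e' vs 'a' => DIFFER
  Position 2: 'a' vs 'e' => DIFFER
  Position 3: 'd' vs 'e' => DIFFER
  Position 4: 'd' vs 'b' => DIFFER
  Position 5: 'e' vs 'd' => DIFFER
  Position 6: 'e' vs 'c' => DIFFER
Positions that differ: 7

7


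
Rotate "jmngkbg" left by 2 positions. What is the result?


Input: "jmngkbg", rotate left by 2
First 2 characters: "jm"
Remaining characters: "ngkbg"
Concatenate remaining + first: "ngkbg" + "jm" = "ngkbgjm"

ngkbgjm


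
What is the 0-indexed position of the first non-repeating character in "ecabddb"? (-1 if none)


Input: ecabddb
Character frequencies:
  'a': 1
  'b': 2
  'c': 1
  'd': 2
  'e': 1
Scanning left to right for freq == 1:
  Position 0 ('e'): unique! => answer = 0

0


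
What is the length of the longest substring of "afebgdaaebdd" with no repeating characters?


Input: "afebgdaaebdd"
Sliding window (track last position of each char):
  Position 0 ('a'): window [0,0] length 1 -- new best
  Position 1 ('f'): window [0,1] length 2 -- new best
  Position 2 ('e'): window [0,2] length 3 -- new best
  Position 3 ('b'): window [0,3] length 4 -- new best
  Position 4 ('g'): window [0,4] length 5 -- new best
  Position 5 ('d'): window [0,5] length 6 -- new best
  Position 6 ('a'): repeat (last at 0), move window start to 1
  Position 6 ('a'): window [1,6] length 6
  Position 7 ('a'): repeat (last at 6), move window start to 7
  Position 7 ('a'): window [7,7] length 1
  Position 8 ('e'): window [7,8] length 2
  Position 9 ('b'): window [7,9] length 3
  Position 10 ('d'): window [7,10] length 4
  Position 11 ('d'): repeat (last at 10), move window start to 11
  Position 11 ('d'): window [11,11] length 1
Longest substring with no repeats: "afebgd" with length 6

6


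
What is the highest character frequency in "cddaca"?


Input: cddaca
Character counts:
  'a': 2
  'c': 2
  'd': 2
Maximum frequency: 2

2


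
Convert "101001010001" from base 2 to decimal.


Input: "101001010001" in base 2
Positional expansion:
  Digit '1' (value 1) x 2^11 = 2048
  Digit '0' (value 0) x 2^10 = 0
  Digit '1' (value 1) x 2^9 = 512
  Digit '0' (value 0) x 2^8 = 0
  Digit '0' (value 0) x 2^7 = 0
  Digit '1' (value 1) x 2^6 = 64
  Digit '0' (value 0) x 2^5 = 0
  Digit '1' (value 1) x 2^4 = 16
  Digit '0' (value 0) x 2^3 = 0
  Digit '0' (value 0) x 2^2 = 0
  Digit '0' (value 0) x 2^1 = 0
  Digit '1' (value 1) x 2^0 = 1
Sum = 2641

2641


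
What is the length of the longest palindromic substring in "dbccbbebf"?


Input: "dbccbbebf"
Checking substrings for palindromes:
  [1:5] "bccb" (len 4) => palindrome
  [5:8] "beb" (len 3) => palindrome
  [2:4] "cc" (len 2) => palindrome
  [4:6] "bb" (len 2) => palindrome
Longest palindromic substring: "bccb" with length 4

4


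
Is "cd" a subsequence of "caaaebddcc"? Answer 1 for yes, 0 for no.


Check if "cd" is a subsequence of "caaaebddcc"
Greedy scan:
  Position 0 ('c'): matches sub[0] = 'c'
  Position 1 ('a'): no match needed
  Position 2 ('a'): no match needed
  Position 3 ('a'): no match needed
  Position 4 ('e'): no match needed
  Position 5 ('b'): no match needed
  Position 6 ('d'): matches sub[1] = 'd'
  Position 7 ('d'): no match needed
  Position 8 ('c'): no match needed
  Position 9 ('c'): no match needed
All 2 characters matched => is a subsequence

1


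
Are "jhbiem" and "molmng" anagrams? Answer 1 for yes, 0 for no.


Strings: "jhbiem", "molmng"
Sorted first:  behijm
Sorted second: glmmno
Differ at position 0: 'b' vs 'g' => not anagrams

0


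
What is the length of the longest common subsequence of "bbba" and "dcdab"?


LCS of "bbba" and "dcdab"
DP table:
           d    c    d    a    b
      0    0    0    0    0    0
  b   0    0    0    0    0    1
  b   0    0    0    0    0    1
  b   0    0    0    0    0    1
  a   0    0    0    0    1    1
LCS length = dp[4][5] = 1

1


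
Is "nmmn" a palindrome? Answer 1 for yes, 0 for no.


Input: nmmn
Reversed: nmmn
  Compare pos 0 ('n') with pos 3 ('n'): match
  Compare pos 1 ('m') with pos 2 ('m'): match
Result: palindrome

1


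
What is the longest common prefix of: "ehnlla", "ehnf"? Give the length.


Words: ehnlla, ehnf
  Position 0: all 'e' => match
  Position 1: all 'h' => match
  Position 2: all 'n' => match
  Position 3: ('l', 'f') => mismatch, stop
LCP = "ehn" (length 3)

3
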